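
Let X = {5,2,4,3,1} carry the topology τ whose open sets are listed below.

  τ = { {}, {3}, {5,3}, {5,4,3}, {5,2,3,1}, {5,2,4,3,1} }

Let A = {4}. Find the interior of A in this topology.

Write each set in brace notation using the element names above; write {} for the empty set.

opens ⊆ A: {}; union → int = {}

{}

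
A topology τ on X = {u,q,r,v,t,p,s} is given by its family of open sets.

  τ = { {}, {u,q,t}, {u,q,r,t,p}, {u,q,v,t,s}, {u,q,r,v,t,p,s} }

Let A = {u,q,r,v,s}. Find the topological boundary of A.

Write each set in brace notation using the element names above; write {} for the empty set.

{u,q,r,v,t,p,s}

U open, U⊆A: {}. int(A) = ⋃ = {}
X∖A={t,p}, int(X∖A)={}, hence cl(A)={u,q,r,v,t,p,s}
∂A: remove int from cl → {u,q,r,v,t,p,s}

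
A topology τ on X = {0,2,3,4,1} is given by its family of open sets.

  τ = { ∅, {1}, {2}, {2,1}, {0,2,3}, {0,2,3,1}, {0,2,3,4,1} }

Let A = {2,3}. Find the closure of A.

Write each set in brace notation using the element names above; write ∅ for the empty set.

{0,2,3,4}

cl via duality: int({0,4,1}) = {1}, so X∖{1} = {0,2,3,4}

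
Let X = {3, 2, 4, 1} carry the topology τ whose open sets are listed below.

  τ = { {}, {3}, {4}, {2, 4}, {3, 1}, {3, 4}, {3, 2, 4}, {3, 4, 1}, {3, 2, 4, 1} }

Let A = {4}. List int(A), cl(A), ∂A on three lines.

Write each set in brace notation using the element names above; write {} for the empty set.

U open, U⊆A: {}, {4}. int(A) = ⋃ = {4}
X∖A={3, 2, 1}, int(X∖A)={3, 1}, hence cl(A)={2, 4}
∂A: remove int from cl → {2}

int(A) = {4}
cl(A)  = {2, 4}
∂A     = {2}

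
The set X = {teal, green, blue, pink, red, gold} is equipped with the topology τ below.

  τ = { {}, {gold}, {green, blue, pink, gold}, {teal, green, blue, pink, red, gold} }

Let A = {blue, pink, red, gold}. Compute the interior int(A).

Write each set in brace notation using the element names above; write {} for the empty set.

{gold}

opens ⊆ A: {}, {gold}; union → int = {gold}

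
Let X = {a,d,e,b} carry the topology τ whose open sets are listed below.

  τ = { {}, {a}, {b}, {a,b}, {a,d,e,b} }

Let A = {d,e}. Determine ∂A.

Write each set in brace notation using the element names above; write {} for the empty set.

interior: largest open inside A is {} (from {})
cl via duality: int({a,b}) = {a,b}, so X∖{a,b} = {d,e}
cl∖int = {d,e}

{d,e}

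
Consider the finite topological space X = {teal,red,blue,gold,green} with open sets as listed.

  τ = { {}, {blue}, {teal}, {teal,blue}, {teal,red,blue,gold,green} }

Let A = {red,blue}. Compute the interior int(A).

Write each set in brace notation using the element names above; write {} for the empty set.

interior: largest open inside A is {blue} (from {}, {blue})

{blue}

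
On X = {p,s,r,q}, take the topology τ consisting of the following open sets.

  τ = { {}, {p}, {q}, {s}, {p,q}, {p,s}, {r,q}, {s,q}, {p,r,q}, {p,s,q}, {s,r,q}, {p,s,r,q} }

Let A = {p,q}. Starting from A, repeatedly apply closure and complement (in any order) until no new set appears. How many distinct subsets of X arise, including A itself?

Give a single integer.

4

closure: X∖int(X∖A) = X∖{s} = {p,r,q}
Let k=closure and c=complement:
  1. A     = {p,q}
  2. kA    = {p,r,q}
  3. cA    = {s,r}
  4. ckA   = {s}
— saturated at 4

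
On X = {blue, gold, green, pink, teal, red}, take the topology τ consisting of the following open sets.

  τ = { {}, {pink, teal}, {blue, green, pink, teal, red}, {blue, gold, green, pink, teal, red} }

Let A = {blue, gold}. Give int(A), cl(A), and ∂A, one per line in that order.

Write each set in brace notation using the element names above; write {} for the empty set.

int(A) = {}
cl(A)  = {blue, gold, green, red}
∂A     = {blue, gold, green, red}

U open, U⊆A: {}. int(A) = ⋃ = {}
X∖A={green, pink, teal, red}, int(X∖A)={pink, teal}, hence cl(A)={blue, gold, green, red}
∂A: remove int from cl → {blue, gold, green, red}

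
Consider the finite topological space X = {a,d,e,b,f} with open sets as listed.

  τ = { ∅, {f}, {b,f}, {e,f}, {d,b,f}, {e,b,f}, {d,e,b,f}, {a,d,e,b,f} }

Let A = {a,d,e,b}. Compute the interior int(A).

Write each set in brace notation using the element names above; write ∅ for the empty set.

∅

U open, U⊆A: ∅. int(A) = ⋃ = ∅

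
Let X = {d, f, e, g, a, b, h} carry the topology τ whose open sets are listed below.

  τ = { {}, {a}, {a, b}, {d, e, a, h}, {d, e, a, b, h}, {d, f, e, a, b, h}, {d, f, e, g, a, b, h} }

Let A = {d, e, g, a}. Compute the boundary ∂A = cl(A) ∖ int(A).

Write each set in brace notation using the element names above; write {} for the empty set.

interior: largest open inside A is {a} (from {}, {a})
cl via duality: int({f, b, h}) = {}, so X∖{} = {d, f, e, g, a, b, h}
cl∖int = {d, f, e, g, b, h}

{d, f, e, g, b, h}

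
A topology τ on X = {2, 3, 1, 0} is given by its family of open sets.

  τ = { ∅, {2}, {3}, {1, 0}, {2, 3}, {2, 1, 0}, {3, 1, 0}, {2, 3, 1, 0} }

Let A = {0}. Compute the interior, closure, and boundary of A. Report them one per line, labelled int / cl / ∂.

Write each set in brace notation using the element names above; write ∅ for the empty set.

opens ⊆ A: ∅; union → int = ∅
complement {2, 3, 1}; its interior {2, 3}; cl(A) = X∖{2, 3} = {1, 0}
boundary = {1, 0} ∖ ∅ = {1, 0}

int(A) = ∅
cl(A)  = {1, 0}
∂A     = {1, 0}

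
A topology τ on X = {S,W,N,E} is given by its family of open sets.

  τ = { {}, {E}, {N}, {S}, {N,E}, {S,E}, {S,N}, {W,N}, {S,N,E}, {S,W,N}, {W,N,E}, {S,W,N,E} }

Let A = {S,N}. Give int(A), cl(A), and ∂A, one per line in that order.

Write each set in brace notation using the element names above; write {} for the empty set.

int(A) = {S,N}
cl(A)  = {S,W,N}
∂A     = {W}

opens ⊆ A: {}, {S}, {N}, {S,N}; union → int = {S,N}
complement {W,E}; its interior {E}; cl(A) = X∖{E} = {S,W,N}
boundary = {S,W,N} ∖ {S,N} = {W}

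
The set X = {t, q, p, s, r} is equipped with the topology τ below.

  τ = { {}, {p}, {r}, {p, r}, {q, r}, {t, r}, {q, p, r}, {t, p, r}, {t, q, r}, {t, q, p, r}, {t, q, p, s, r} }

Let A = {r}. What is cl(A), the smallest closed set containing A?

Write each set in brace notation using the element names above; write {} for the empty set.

complement {t, q, p, s}; its interior {p}; cl(A) = X∖{p} = {t, q, s, r}

{t, q, s, r}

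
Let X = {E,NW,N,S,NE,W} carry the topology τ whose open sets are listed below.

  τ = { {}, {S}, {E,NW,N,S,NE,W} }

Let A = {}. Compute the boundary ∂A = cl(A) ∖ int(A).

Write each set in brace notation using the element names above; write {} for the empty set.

{}

interior: largest open inside A is {} (from {})
cl via duality: int({E,NW,N,S,NE,W}) = {E,NW,N,S,NE,W}, so X∖{E,NW,N,S,NE,W} = {}
cl∖int = {}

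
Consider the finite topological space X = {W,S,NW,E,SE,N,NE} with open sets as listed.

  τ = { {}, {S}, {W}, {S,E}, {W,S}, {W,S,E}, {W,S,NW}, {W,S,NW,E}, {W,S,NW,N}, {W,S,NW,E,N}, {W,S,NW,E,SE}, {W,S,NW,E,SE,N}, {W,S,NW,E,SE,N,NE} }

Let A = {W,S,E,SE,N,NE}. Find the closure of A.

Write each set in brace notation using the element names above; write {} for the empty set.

{W,S,NW,E,SE,N,NE}

complement {NW}; its interior {}; cl(A) = X∖{} = {W,S,NW,E,SE,N,NE}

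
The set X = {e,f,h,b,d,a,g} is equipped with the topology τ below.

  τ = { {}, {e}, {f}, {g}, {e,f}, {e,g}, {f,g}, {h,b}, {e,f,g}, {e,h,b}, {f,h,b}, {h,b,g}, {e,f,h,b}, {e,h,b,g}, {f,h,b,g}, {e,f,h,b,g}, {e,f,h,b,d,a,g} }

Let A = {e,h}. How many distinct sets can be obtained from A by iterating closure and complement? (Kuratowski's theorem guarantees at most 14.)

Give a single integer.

10

complement {f,b,d,a,g}; its interior {f,g}; cl(A) = X∖{f,g} = {e,h,b,d,a}
With k = closure, c = complement:
  1. A     = {e,h}
  2. kA    = {e,h,b,d,a}
  3. cA    = {f,b,d,a,g}
  4. ckA   = {f,g}
  5. kcA   = {f,h,b,d,a,g}
  6. kckA  = {f,d,a,g}
  7. ckcA  = {e}
  8. ckckA = {e,h,b}
  9. kckcA = {e,d,a}
  10. ckckcA = {f,h,b,g}
k, c of each give nothing new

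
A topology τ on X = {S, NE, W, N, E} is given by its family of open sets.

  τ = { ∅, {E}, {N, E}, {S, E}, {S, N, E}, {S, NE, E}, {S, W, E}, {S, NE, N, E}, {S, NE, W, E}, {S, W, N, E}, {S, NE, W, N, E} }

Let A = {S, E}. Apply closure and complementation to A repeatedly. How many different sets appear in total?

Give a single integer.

4

closure: X∖int(X∖A) = X∖∅ = {S, NE, W, N, E}
Let k=closure and c=complement:
  1. A     = {S, E}
  2. kA    = {S, NE, W, N, E}
  3. cA    = {NE, W, N}
  4. ckA   = ∅
— saturated at 4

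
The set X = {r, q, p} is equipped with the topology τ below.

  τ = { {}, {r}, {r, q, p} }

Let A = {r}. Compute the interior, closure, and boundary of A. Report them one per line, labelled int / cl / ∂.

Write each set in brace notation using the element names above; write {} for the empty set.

interior: largest open inside A is {r} (from {}, {r})
cl via duality: int({q, p}) = {}, so X∖{} = {r, q, p}
cl∖int = {q, p}

int(A) = {r}
cl(A)  = {r, q, p}
∂A     = {q, p}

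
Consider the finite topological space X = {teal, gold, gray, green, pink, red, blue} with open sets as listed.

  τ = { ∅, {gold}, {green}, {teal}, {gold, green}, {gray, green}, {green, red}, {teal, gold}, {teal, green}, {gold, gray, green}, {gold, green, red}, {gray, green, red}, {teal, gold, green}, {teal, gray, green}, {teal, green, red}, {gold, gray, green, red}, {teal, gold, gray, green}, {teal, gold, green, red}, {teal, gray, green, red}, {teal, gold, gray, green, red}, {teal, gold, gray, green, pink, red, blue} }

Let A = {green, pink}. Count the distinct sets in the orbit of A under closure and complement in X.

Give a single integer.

X∖A={teal, gold, gray, red, blue}, int(X∖A)={teal, gold}, hence cl(A)={gray, green, pink, red, blue}
Orbit (k=closure, c=complement):
  1. A     = {green, pink}
  2. kA    = {gray, green, pink, red, blue}
  3. cA    = {teal, gold, gray, red, blue}
  4. ckA   = {teal, gold}
  5. kcA   = {teal, gold, gray, pink, red, blue}
  6. kckA  = {teal, gold, pink, blue}
  7. ckcA  = {green}
  8. ckckA = {gray, green, red}
(closed under both — stop)

8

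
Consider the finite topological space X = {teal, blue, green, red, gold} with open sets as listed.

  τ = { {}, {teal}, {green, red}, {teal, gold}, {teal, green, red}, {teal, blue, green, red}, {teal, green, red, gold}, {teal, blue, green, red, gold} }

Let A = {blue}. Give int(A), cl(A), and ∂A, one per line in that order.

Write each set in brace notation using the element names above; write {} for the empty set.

U open, U⊆A: {}. int(A) = ⋃ = {}
X∖A={teal, green, red, gold}, int(X∖A)={teal, green, red, gold}, hence cl(A)={blue}
∂A: remove int from cl → {blue}

int(A) = {}
cl(A)  = {blue}
∂A     = {blue}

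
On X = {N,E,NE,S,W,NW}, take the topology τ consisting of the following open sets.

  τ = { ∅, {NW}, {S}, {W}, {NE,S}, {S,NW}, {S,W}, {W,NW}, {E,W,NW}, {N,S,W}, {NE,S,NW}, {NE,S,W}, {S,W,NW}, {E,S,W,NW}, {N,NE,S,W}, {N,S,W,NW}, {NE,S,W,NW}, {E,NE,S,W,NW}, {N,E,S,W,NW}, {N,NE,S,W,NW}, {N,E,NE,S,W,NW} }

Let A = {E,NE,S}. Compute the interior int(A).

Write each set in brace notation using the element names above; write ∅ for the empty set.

{NE,S}

open subsets of A: ∅, {S}, {NE,S}; so int(A) = {NE,S}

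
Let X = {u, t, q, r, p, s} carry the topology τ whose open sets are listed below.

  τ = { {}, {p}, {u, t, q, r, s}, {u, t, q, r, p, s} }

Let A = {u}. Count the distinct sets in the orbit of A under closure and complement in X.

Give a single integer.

cl via duality: int({t, q, r, p, s}) = {p}, so X∖{p} = {u, t, q, r, s}
Write k for closure, c for complement:
  1. A     = {u}
  2. kA    = {u, t, q, r, s}
  3. cA    = {t, q, r, p, s}
  4. ckA   = {p}
  5. kcA   = {u, t, q, r, p, s}
  6. ckcA  = {}
applying k or c yields no new set

6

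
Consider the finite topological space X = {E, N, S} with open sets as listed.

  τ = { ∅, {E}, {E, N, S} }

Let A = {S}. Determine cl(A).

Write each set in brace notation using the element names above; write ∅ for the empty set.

{N, S}

closure: X∖int(X∖A) = X∖{E} = {N, S}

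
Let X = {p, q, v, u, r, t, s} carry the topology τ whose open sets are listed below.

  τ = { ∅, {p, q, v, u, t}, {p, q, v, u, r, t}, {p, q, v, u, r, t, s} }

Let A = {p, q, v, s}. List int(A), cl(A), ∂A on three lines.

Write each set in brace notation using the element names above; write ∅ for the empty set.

interior: largest open inside A is ∅ (from ∅)
cl via duality: int({u, r, t}) = ∅, so X∖∅ = {p, q, v, u, r, t, s}
cl∖int = {p, q, v, u, r, t, s}

int(A) = ∅
cl(A)  = {p, q, v, u, r, t, s}
∂A     = {p, q, v, u, r, t, s}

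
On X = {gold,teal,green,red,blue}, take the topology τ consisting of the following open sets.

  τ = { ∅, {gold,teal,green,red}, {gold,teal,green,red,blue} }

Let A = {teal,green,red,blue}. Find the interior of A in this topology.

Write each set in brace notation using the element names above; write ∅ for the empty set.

open subsets of A: ∅; so int(A) = ∅

∅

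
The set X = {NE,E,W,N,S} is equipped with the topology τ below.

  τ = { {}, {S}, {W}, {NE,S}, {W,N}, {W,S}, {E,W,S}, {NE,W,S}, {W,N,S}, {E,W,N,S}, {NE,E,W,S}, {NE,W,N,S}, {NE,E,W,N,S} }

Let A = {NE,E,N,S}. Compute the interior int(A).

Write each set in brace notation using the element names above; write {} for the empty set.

open subsets of A: {}, {S}, {NE,S}; so int(A) = {NE,S}

{NE,S}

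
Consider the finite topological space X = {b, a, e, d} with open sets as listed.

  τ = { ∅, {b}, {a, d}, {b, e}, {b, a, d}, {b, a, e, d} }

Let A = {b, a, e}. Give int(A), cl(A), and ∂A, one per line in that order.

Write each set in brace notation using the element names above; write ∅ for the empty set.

open subsets of A: ∅, {b}, {b, e}; so int(A) = {b, e}
closure: X∖int(X∖A) = X∖∅ = {b, a, e, d}
∂A = {b, a, e, d} minus {b, e} = {a, d}

int(A) = {b, e}
cl(A)  = {b, a, e, d}
∂A     = {a, d}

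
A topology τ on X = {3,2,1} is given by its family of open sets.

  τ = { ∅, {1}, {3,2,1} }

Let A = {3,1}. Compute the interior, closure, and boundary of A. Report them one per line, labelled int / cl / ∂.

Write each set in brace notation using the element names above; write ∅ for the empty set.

int(A) = {1}
cl(A)  = {3,2,1}
∂A     = {3,2}

open subsets of A: ∅, {1}; so int(A) = {1}
closure: X∖int(X∖A) = X∖∅ = {3,2,1}
∂A = {3,2,1} minus {1} = {3,2}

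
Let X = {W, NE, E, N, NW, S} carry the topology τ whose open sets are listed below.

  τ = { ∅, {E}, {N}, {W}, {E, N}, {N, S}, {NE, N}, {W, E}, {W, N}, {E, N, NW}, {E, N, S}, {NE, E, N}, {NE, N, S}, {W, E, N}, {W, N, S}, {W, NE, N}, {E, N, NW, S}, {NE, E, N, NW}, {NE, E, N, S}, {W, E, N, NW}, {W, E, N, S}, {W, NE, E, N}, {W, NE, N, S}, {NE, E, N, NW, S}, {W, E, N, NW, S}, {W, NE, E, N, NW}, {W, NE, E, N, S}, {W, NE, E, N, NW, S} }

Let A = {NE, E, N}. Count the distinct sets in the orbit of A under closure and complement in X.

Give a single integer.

closure: X∖int(X∖A) = X∖{W} = {NE, E, N, NW, S}
Let k=closure and c=complement:
  1. A     = {NE, E, N}
  2. kA    = {NE, E, N, NW, S}
  3. cA    = {W, NW, S}
  4. ckA   = {W}
— saturated at 4

4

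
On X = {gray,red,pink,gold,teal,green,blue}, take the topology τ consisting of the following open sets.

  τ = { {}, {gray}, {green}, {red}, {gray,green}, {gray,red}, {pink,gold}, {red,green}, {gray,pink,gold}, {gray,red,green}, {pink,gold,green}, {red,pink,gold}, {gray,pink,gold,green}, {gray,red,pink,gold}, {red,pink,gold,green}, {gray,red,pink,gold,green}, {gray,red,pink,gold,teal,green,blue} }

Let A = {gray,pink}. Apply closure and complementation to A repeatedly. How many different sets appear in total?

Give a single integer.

10

closure: X∖int(X∖A) = X∖{red,green} = {gray,pink,gold,teal,blue}
Let k=closure and c=complement:
  1. A     = {gray,pink}
  2. kA    = {gray,pink,gold,teal,blue}
  3. cA    = {red,gold,teal,green,blue}
  4. ckA   = {red,green}
  5. kcA   = {red,pink,gold,teal,green,blue}
  6. kckA  = {red,teal,green,blue}
  7. ckcA  = {gray}
  8. ckckA = {gray,pink,gold}
  9. kckcA = {gray,teal,blue}
  10. ckckcA = {red,pink,gold,green}
— saturated at 10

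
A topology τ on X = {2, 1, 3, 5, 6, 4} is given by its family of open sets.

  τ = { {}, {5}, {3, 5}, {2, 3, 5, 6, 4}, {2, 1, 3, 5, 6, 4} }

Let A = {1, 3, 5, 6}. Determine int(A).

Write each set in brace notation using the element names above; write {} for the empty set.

{3, 5}

interior: largest open inside A is {3, 5} (from {}, {5}, {3, 5})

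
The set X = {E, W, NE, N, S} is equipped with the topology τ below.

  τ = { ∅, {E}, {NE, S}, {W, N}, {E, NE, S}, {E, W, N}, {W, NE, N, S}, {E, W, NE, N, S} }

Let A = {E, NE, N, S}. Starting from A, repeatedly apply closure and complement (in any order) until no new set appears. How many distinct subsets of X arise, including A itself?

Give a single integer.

6

X∖A={W}, int(X∖A)=∅, hence cl(A)={E, W, NE, N, S}
Orbit (k=closure, c=complement):
  1. A     = {E, NE, N, S}
  2. kA    = {E, W, NE, N, S}
  3. cA    = {W}
  4. ckA   = ∅
  5. kcA   = {W, N}
  6. ckcA  = {E, NE, S}
(closed under both — stop)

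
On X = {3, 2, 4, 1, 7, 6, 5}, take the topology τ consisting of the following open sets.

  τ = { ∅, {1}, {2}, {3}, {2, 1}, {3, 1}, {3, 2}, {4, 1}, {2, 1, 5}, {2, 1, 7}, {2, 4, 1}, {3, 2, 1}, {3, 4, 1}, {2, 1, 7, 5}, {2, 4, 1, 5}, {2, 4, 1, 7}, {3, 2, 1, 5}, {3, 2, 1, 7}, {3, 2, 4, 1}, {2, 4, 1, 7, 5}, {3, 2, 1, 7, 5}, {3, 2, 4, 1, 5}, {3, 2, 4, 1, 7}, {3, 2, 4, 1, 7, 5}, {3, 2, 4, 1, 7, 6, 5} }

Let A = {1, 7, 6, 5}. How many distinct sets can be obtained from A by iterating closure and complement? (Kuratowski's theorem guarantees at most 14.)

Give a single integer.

cl via duality: int({3, 2, 4}) = {3, 2}, so X∖{3, 2} = {4, 1, 7, 6, 5}
Write k for closure, c for complement:
  1. A     = {1, 7, 6, 5}
  2. kA    = {4, 1, 7, 6, 5}
  3. cA    = {3, 2, 4}
  4. ckA   = {3, 2}
  5. kcA   = {3, 2, 4, 7, 6, 5}
  6. kckA  = {3, 2, 7, 6, 5}
  7. ckcA  = {1}
  8. ckckA = {4, 1}
applying k or c yields no new set

8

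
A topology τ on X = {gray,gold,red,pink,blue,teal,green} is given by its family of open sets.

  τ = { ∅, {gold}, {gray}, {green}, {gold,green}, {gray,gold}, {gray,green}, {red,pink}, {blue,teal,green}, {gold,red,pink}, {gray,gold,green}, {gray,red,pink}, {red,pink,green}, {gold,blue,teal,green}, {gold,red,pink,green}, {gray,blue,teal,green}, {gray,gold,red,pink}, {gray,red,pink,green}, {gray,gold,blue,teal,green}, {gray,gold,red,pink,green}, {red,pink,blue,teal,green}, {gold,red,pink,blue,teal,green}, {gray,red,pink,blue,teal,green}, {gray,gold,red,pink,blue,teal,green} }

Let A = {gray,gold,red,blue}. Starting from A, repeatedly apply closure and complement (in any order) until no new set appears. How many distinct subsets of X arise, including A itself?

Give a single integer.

8

complement {pink,teal,green}; its interior {green}; cl(A) = X∖{green} = {gray,gold,red,pink,blue,teal}
With k = closure, c = complement:
  1. A     = {gray,gold,red,blue}
  2. kA    = {gray,gold,red,pink,blue,teal}
  3. cA    = {pink,teal,green}
  4. ckA   = {green}
  5. kcA   = {red,pink,blue,teal,green}
  6. kckA  = {blue,teal,green}
  7. ckcA  = {gray,gold}
  8. ckckA = {gray,gold,red,pink}
k, c of each give nothing new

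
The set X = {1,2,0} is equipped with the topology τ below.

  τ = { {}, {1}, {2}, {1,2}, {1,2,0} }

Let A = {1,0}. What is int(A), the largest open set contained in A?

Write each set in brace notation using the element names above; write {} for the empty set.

open subsets of A: {}, {1}; so int(A) = {1}

{1}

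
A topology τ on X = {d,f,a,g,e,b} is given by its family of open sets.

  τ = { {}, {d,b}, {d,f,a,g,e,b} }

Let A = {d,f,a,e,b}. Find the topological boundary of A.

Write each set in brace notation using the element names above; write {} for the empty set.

opens ⊆ A: {}, {d,b}; union → int = {d,b}
complement {g}; its interior {}; cl(A) = X∖{} = {d,f,a,g,e,b}
boundary = {d,f,a,g,e,b} ∖ {d,b} = {f,a,g,e}

{f,a,g,e}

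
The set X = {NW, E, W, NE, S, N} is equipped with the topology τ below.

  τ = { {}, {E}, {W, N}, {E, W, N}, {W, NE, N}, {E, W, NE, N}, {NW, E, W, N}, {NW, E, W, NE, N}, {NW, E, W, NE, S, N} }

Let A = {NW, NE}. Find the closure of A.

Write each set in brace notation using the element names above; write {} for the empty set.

{NW, NE, S}

cl via duality: int({E, W, S, N}) = {E, W, N}, so X∖{E, W, N} = {NW, NE, S}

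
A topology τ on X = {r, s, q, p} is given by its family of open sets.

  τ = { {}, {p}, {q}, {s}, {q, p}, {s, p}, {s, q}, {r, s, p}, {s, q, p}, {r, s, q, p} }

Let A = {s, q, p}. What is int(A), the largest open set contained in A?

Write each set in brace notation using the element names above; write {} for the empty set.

opens ⊆ A: {}, {q}, {s}, {p}, {s, q}, {s, p}, {q, p}, {s, q, p}; union → int = {s, q, p}

{s, q, p}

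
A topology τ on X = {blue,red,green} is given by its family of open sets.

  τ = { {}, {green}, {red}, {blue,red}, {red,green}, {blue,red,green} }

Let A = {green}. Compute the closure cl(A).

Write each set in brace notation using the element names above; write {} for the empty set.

complement {blue,red}; its interior {blue,red}; cl(A) = X∖{blue,red} = {green}

{green}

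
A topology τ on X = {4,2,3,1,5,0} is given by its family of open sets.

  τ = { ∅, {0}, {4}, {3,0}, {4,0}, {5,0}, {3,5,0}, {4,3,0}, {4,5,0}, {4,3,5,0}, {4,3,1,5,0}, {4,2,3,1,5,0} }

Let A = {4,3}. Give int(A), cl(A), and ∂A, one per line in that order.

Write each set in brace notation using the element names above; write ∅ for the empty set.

interior: largest open inside A is {4} (from ∅, {4})
cl via duality: int({2,1,5,0}) = {5,0}, so X∖{5,0} = {4,2,3,1}
cl∖int = {2,3,1}

int(A) = {4}
cl(A)  = {4,2,3,1}
∂A     = {2,3,1}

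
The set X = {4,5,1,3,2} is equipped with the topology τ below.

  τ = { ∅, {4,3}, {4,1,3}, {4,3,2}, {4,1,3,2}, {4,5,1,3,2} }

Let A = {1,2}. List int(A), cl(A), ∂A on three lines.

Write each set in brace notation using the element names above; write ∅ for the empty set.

int(A) = ∅
cl(A)  = {5,1,2}
∂A     = {5,1,2}

U open, U⊆A: ∅. int(A) = ⋃ = ∅
X∖A={4,5,3}, int(X∖A)={4,3}, hence cl(A)={5,1,2}
∂A: remove int from cl → {5,1,2}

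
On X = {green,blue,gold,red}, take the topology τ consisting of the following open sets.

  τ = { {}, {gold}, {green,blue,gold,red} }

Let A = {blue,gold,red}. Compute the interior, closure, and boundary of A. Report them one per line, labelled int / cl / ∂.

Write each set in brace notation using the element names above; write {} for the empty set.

U open, U⊆A: {}, {gold}. int(A) = ⋃ = {gold}
X∖A={green}, int(X∖A)={}, hence cl(A)={green,blue,gold,red}
∂A: remove int from cl → {green,blue,red}

int(A) = {gold}
cl(A)  = {green,blue,gold,red}
∂A     = {green,blue,red}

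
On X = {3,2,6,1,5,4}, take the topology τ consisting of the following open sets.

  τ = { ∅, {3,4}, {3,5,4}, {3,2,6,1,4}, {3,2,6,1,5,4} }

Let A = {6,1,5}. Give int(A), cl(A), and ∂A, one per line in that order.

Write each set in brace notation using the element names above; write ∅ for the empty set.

opens ⊆ A: ∅; union → int = ∅
complement {3,2,4}; its interior {3,4}; cl(A) = X∖{3,4} = {2,6,1,5}
boundary = {2,6,1,5} ∖ ∅ = {2,6,1,5}

int(A) = ∅
cl(A)  = {2,6,1,5}
∂A     = {2,6,1,5}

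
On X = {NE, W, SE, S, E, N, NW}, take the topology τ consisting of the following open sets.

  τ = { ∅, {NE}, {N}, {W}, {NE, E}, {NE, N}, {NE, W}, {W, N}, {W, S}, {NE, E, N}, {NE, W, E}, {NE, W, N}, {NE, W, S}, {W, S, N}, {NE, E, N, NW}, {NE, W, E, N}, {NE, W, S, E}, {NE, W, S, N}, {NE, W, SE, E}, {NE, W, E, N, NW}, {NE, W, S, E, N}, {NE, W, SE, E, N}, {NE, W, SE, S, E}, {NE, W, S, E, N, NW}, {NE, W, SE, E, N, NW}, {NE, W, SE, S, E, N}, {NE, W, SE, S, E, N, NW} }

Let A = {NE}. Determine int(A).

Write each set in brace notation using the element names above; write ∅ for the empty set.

{NE}

opens ⊆ A: ∅, {NE}; union → int = {NE}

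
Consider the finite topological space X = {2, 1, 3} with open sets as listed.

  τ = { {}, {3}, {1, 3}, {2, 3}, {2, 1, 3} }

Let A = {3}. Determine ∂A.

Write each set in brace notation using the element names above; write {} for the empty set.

opens ⊆ A: {}, {3}; union → int = {3}
complement {2, 1}; its interior {}; cl(A) = X∖{} = {2, 1, 3}
boundary = {2, 1, 3} ∖ {3} = {2, 1}

{2, 1}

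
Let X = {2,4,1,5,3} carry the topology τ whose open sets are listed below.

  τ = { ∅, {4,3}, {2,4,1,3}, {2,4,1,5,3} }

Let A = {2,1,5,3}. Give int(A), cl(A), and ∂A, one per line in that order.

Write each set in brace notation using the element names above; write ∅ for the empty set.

int(A) = ∅
cl(A)  = {2,4,1,5,3}
∂A     = {2,4,1,5,3}

interior: largest open inside A is ∅ (from ∅)
cl via duality: int({4}) = ∅, so X∖∅ = {2,4,1,5,3}
cl∖int = {2,4,1,5,3}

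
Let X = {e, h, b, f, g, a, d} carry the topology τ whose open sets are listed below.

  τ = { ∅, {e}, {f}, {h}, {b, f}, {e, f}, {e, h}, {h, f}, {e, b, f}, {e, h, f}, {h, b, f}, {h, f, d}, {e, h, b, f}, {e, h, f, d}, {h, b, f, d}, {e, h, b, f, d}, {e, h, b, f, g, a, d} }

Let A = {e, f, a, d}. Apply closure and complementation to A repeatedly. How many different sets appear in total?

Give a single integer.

cl via duality: int({h, b, g}) = {h}, so X∖{h} = {e, b, f, g, a, d}
Write k for closure, c for complement:
  1. A     = {e, f, a, d}
  2. kA    = {e, b, f, g, a, d}
  3. cA    = {h, b, g}
  4. ckA   = {h}
  5. kcA   = {h, b, g, a, d}
  6. kckA  = {h, g, a, d}
  7. ckcA  = {e, f}
  8. ckckA = {e, b, f}
applying k or c yields no new set

8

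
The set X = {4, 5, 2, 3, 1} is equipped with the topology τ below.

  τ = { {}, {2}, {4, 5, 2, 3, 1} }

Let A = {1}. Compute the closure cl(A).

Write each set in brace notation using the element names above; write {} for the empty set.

{4, 5, 3, 1}

cl via duality: int({4, 5, 2, 3}) = {2}, so X∖{2} = {4, 5, 3, 1}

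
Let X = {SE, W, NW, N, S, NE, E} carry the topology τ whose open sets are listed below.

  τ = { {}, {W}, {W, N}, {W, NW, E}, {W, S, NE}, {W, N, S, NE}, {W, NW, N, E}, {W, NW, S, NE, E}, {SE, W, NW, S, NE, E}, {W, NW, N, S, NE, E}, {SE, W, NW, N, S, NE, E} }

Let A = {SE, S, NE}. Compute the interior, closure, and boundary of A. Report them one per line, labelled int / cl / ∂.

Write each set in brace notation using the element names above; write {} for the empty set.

opens ⊆ A: {}; union → int = {}
complement {W, NW, N, E}; its interior {W, NW, N, E}; cl(A) = X∖{W, NW, N, E} = {SE, S, NE}
boundary = {SE, S, NE} ∖ {} = {SE, S, NE}

int(A) = {}
cl(A)  = {SE, S, NE}
∂A     = {SE, S, NE}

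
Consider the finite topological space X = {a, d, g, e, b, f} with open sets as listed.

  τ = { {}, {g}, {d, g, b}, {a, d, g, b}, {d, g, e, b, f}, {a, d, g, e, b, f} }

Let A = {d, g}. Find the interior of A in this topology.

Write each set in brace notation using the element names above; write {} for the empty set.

{g}

interior: largest open inside A is {g} (from {}, {g})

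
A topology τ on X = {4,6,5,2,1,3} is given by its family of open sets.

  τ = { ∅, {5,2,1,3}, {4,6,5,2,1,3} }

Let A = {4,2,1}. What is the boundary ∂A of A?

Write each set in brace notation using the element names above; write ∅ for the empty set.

interior: largest open inside A is ∅ (from ∅)
cl via duality: int({6,5,3}) = ∅, so X∖∅ = {4,6,5,2,1,3}
cl∖int = {4,6,5,2,1,3}

{4,6,5,2,1,3}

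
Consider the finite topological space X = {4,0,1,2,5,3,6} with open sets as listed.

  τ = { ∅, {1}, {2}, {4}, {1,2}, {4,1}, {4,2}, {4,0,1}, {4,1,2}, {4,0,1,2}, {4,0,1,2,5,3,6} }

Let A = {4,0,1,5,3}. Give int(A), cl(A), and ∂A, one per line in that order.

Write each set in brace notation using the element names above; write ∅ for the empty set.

interior: largest open inside A is {4,0,1} (from ∅, {4}, {1}, {4,1}, {4,0,1})
cl via duality: int({2,6}) = {2}, so X∖{2} = {4,0,1,5,3,6}
cl∖int = {5,3,6}

int(A) = {4,0,1}
cl(A)  = {4,0,1,5,3,6}
∂A     = {5,3,6}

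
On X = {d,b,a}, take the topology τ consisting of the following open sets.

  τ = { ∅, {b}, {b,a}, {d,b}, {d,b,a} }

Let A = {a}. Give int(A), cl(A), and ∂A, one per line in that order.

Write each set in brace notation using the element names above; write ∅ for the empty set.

int(A) = ∅
cl(A)  = {a}
∂A     = {a}

opens ⊆ A: ∅; union → int = ∅
complement {d,b}; its interior {d,b}; cl(A) = X∖{d,b} = {a}
boundary = {a} ∖ ∅ = {a}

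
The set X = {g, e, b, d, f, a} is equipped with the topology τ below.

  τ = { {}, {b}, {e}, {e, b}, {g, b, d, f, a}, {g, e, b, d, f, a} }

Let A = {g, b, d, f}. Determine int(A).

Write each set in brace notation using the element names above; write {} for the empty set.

interior: largest open inside A is {b} (from {}, {b})

{b}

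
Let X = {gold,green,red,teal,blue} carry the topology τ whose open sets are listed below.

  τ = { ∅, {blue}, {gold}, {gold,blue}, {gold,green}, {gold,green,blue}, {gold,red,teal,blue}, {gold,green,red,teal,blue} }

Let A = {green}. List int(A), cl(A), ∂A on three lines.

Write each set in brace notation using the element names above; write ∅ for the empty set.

int(A) = ∅
cl(A)  = {green}
∂A     = {green}

open subsets of A: ∅; so int(A) = ∅
closure: X∖int(X∖A) = X∖{gold,red,teal,blue} = {green}
∂A = {green} minus ∅ = {green}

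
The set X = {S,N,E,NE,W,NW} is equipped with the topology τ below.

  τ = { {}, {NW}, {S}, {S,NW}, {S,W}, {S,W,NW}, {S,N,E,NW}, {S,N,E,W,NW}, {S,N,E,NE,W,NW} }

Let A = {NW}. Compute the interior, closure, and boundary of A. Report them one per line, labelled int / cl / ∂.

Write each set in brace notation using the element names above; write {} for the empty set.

int(A) = {NW}
cl(A)  = {N,E,NE,NW}
∂A     = {N,E,NE}

U open, U⊆A: {}, {NW}. int(A) = ⋃ = {NW}
X∖A={S,N,E,NE,W}, int(X∖A)={S,W}, hence cl(A)={N,E,NE,NW}
∂A: remove int from cl → {N,E,NE}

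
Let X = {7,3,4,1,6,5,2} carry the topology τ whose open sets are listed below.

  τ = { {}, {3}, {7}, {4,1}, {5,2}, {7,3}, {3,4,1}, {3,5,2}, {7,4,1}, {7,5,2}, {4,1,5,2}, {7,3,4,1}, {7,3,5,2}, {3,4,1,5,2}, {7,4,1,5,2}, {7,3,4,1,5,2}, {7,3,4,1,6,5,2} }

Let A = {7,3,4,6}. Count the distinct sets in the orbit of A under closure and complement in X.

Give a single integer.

cl via duality: int({1,5,2}) = {5,2}, so X∖{5,2} = {7,3,4,1,6}
Write k for closure, c for complement:
  1. A     = {7,3,4,6}
  2. kA    = {7,3,4,1,6}
  3. cA    = {1,5,2}
  4. ckA   = {5,2}
  5. kcA   = {4,1,6,5,2}
  6. kckA  = {6,5,2}
  7. ckcA  = {7,3}
  8. ckckA = {7,3,4,1}
  9. kckcA = {7,3,6}
  10. ckckcA = {4,1,5,2}
applying k or c yields no new set

10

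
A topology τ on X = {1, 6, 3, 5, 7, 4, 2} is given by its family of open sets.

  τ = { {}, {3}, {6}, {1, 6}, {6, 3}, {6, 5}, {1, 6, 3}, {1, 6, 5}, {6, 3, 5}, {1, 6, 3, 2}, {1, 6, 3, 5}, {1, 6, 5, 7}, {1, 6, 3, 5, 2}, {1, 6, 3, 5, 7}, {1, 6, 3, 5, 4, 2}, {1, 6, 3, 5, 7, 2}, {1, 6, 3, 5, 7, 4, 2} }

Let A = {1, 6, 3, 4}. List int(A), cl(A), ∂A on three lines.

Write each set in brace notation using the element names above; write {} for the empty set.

interior: largest open inside A is {1, 6, 3} (from {}, {6}, {3}, {1, 6}, {6, 3}, {1, 6, 3})
cl via duality: int({5, 7, 2}) = {}, so X∖{} = {1, 6, 3, 5, 7, 4, 2}
cl∖int = {5, 7, 4, 2}

int(A) = {1, 6, 3}
cl(A)  = {1, 6, 3, 5, 7, 4, 2}
∂A     = {5, 7, 4, 2}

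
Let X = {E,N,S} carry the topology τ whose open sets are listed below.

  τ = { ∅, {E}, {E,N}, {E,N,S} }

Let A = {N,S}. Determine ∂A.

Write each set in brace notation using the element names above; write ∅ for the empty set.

U open, U⊆A: ∅. int(A) = ⋃ = ∅
X∖A={E}, int(X∖A)={E}, hence cl(A)={N,S}
∂A: remove int from cl → {N,S}

{N,S}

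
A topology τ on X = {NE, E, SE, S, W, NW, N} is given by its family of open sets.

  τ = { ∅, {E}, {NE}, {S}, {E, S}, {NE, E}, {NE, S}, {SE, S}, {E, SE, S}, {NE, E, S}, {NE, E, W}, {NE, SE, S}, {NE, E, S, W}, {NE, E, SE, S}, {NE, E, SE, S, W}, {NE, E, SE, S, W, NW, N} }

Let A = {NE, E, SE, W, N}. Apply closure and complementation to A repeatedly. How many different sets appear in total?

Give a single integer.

complement {S, NW}; its interior {S}; cl(A) = X∖{S} = {NE, E, SE, W, NW, N}
With k = closure, c = complement:
  1. A     = {NE, E, SE, W, N}
  2. kA    = {NE, E, SE, W, NW, N}
  3. cA    = {S, NW}
  4. ckA   = {S}
  5. kcA   = {SE, S, NW, N}
  6. ckcA  = {NE, E, W}
  7. kckcA = {NE, E, W, NW, N}
  8. ckckcA = {SE, S}
k, c of each give nothing new

8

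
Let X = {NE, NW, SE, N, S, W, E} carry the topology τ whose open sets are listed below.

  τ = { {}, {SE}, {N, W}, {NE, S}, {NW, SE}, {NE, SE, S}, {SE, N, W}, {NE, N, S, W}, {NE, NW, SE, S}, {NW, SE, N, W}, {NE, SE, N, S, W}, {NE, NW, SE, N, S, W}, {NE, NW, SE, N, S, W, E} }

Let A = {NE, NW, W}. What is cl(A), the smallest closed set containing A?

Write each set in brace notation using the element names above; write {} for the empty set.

{NE, NW, N, S, W, E}

X∖A={SE, N, S, E}, int(X∖A)={SE}, hence cl(A)={NE, NW, N, S, W, E}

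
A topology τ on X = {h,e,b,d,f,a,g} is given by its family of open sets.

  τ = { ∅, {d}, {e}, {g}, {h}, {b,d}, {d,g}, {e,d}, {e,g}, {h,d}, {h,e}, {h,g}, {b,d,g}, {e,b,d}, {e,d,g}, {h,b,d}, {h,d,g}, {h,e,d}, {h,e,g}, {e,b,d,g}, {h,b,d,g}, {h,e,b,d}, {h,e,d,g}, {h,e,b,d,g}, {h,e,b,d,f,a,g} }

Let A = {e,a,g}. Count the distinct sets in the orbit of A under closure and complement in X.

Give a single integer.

X∖A={h,b,d,f}, int(X∖A)={h,b,d}, hence cl(A)={e,f,a,g}
Orbit (k=closure, c=complement):
  1. A     = {e,a,g}
  2. kA    = {e,f,a,g}
  3. cA    = {h,b,d,f}
  4. ckA   = {h,b,d}
  5. kcA   = {h,b,d,f,a}
  6. ckcA  = {e,g}
(closed under both — stop)

6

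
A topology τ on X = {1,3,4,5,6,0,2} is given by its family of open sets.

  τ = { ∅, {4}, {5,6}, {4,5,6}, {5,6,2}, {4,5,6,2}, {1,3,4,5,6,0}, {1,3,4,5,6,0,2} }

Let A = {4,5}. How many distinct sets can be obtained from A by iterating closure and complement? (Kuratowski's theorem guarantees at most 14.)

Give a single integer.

X∖A={1,3,6,0,2}, int(X∖A)=∅, hence cl(A)={1,3,4,5,6,0,2}
Orbit (k=closure, c=complement):
  1. A     = {4,5}
  2. kA    = {1,3,4,5,6,0,2}
  3. cA    = {1,3,6,0,2}
  4. ckA   = ∅
  5. kcA   = {1,3,5,6,0,2}
  6. ckcA  = {4}
  7. kckcA = {1,3,4,0}
  8. ckckcA = {5,6,2}
(closed under both — stop)

8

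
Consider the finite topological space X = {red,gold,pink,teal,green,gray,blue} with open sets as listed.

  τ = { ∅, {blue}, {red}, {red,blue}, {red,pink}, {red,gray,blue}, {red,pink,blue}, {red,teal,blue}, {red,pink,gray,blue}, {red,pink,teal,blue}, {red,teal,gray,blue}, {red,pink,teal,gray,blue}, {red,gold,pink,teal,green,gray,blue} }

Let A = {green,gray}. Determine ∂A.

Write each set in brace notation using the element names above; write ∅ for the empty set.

{gold,green,gray}

U open, U⊆A: ∅. int(A) = ⋃ = ∅
X∖A={red,gold,pink,teal,blue}, int(X∖A)={red,pink,teal,blue}, hence cl(A)={gold,green,gray}
∂A: remove int from cl → {gold,green,gray}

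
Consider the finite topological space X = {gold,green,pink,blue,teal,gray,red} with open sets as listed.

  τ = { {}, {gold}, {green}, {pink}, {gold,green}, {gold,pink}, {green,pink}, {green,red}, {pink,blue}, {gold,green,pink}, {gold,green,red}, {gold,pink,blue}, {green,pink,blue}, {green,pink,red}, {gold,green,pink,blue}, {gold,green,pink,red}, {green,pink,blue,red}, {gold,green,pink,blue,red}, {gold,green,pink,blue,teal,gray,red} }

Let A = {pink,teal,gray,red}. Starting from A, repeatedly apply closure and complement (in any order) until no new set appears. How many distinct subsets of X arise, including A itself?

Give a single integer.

10

closure: X∖int(X∖A) = X∖{gold,green} = {pink,blue,teal,gray,red}
Let k=closure and c=complement:
  1. A     = {pink,teal,gray,red}
  2. kA    = {pink,blue,teal,gray,red}
  3. cA    = {gold,green,blue}
  4. ckA   = {gold,green}
  5. kcA   = {gold,green,blue,teal,gray,red}
  6. kckA  = {gold,green,teal,gray,red}
  7. ckcA  = {pink}
  8. ckckA = {pink,blue}
  9. kckcA = {pink,blue,teal,gray}
  10. ckckcA = {gold,green,red}
— saturated at 10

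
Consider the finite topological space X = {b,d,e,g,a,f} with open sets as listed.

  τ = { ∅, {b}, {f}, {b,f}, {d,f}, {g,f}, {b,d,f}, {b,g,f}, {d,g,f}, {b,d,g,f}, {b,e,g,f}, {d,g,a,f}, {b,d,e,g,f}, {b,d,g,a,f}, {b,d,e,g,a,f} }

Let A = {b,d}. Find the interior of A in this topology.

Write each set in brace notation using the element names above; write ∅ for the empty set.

U open, U⊆A: ∅, {b}. int(A) = ⋃ = {b}

{b}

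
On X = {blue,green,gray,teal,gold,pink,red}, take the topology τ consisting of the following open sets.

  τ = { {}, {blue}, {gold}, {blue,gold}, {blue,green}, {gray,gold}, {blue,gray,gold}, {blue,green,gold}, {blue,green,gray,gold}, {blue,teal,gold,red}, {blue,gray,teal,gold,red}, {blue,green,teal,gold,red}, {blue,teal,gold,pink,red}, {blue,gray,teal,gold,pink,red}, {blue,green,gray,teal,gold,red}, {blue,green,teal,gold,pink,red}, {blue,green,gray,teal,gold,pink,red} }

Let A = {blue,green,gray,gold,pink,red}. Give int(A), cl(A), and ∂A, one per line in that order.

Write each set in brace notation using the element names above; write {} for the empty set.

interior: largest open inside A is {blue,green,gray,gold} (from {}, {gold}, {blue}, {blue,gold}, {blue,green}, {gray,gold}, {blue,gray,gold}, {blue,green,gold}, {blue,green,gray,gold})
cl via duality: int({teal}) = {}, so X∖{} = {blue,green,gray,teal,gold,pink,red}
cl∖int = {teal,pink,red}

int(A) = {blue,green,gray,gold}
cl(A)  = {blue,green,gray,teal,gold,pink,red}
∂A     = {teal,pink,red}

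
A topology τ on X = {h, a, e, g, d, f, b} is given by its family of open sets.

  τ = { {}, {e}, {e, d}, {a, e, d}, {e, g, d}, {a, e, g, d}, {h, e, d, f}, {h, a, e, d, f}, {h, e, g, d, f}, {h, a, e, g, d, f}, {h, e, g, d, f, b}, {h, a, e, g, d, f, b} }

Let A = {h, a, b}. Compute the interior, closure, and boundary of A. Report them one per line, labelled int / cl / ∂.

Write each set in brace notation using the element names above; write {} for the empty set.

open subsets of A: {}; so int(A) = {}
closure: X∖int(X∖A) = X∖{e, g, d} = {h, a, f, b}
∂A = {h, a, f, b} minus {} = {h, a, f, b}

int(A) = {}
cl(A)  = {h, a, f, b}
∂A     = {h, a, f, b}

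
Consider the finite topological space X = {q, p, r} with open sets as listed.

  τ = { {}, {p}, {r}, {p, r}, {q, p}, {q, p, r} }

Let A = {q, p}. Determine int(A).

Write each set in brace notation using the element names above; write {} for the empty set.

interior: largest open inside A is {q, p} (from {}, {p}, {q, p})

{q, p}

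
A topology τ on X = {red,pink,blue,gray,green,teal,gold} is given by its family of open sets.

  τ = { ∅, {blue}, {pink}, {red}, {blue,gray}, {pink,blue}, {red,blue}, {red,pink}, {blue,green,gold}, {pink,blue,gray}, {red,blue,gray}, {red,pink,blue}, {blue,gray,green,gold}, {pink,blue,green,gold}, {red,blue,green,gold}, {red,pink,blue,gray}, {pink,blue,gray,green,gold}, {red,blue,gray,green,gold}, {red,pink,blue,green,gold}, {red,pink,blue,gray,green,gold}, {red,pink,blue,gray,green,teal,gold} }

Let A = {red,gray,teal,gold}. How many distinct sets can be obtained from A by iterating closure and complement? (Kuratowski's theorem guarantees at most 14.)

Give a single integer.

complement {pink,blue,green}; its interior {pink,blue}; cl(A) = X∖{pink,blue} = {red,gray,green,teal,gold}
With k = closure, c = complement:
  1. A     = {red,gray,teal,gold}
  2. kA    = {red,gray,green,teal,gold}
  3. cA    = {pink,blue,green}
  4. ckA   = {pink,blue}
  5. kcA   = {pink,blue,gray,green,teal,gold}
  6. ckcA  = {red}
  7. kckcA = {red,teal}
  8. ckckcA = {pink,blue,gray,green,gold}
k, c of each give nothing new

8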